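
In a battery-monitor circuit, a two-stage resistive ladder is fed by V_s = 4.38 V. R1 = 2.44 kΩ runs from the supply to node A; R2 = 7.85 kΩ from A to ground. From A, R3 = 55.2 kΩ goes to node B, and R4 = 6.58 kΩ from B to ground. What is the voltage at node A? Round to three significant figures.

Node A sees R2 in parallel with the series input of stage 2, R3 + R4 = 61.78 kΩ.
Effective lower resistance at A: R2 ‖ 61.78 = 6.965 kΩ.
V_A = 4.38 × 6.965/(2.44 + 6.965) = 3.244 V.

V_A ≈ 3.24 V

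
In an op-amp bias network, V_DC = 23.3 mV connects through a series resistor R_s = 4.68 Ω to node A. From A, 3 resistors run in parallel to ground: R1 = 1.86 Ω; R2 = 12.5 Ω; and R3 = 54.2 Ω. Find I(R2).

Combine the parallel branches: R_p = (1/1.86 + 1/12.5 + 1/54.2)⁻¹ = 1.572 Ω.
V_A = 23.3 × 1.572/6.252 = 5.859 mV.
I(R2) = V_A / R2 = 5.859/12.5 = 0.4687 mA.

I ≈ 0.469 mA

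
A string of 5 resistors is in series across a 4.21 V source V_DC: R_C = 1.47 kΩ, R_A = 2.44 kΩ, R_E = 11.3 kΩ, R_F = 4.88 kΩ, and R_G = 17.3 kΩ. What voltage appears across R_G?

V ≈ 1.95 V

Series total: ΣR = 1.47 + 2.44 + 11.3 + 4.88 + 17.3 = 37.39 kΩ.
Voltage divider: V = V_DC · (17.30 / 37.39) = 4.21 × 0.4627 = 1.948 V.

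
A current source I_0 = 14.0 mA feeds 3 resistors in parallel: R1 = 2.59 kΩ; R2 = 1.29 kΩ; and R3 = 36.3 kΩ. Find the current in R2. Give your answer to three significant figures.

ΣG = 1/2.59 + 1/1.29 + 1/36.3 = 1.189.
R2 takes the fraction G_k/ΣG = 0.7752/1.189 = 0.6521, so I = 14.0 × 0.6521 = 9.129 mA.

I ≈ 9.13 mA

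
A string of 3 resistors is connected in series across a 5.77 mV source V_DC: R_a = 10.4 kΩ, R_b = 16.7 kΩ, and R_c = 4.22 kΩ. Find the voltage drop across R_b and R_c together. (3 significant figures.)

V ≈ 3.85 mV

ΣR = 10.4 + 16.7 + 4.22 = 31.32 kΩ.
R_{R_b..R_c} = 16.7 + 4.22 = 20.92 kΩ.
By the voltage-divider rule, V = 5.77 × 20.92/31.32 = 3.854 mV.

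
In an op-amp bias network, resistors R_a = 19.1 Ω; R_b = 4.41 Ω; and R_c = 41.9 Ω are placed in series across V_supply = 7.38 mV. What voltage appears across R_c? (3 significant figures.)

V ≈ 4.73 mV

ΣR = 19.1 + 4.41 + 41.9 = 65.41 Ω.
By the voltage-divider rule, V = 7.38 × 41.90/65.41 = 4.727 mV.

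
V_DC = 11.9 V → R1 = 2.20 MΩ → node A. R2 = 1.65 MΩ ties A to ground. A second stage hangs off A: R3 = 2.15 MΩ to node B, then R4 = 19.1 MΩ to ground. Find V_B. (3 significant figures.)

V_B ≈ 4.39 V

The second stage (R3 + R4 = 21.25 MΩ) loads node A in parallel with R2.
R2 ‖ (R3+R4) = 1.531 MΩ.
V_A = 11.9 × 1.531/(2.20 + 1.531) = 4.883 V.
V_B = V_A × 0.8988 = 4.389 V.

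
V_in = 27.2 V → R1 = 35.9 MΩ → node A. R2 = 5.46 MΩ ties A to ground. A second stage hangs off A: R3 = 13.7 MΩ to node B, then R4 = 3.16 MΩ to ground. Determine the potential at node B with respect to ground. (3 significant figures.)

V_B ≈ 0.525 V

Node A sees R2 in parallel with the series input of stage 2, R3 + R4 = 16.86 MΩ.
Effective lower resistance at A: R2 ‖ 16.86 = 4.124 MΩ.
V_A = 27.2 × 4.124/(35.9 + 4.124) = 2.803 V.
Stage 2 is unloaded, so V_B = V_A · R4/(R3+R4) = 2.803 × 3.16/16.86 = 0.5253 V.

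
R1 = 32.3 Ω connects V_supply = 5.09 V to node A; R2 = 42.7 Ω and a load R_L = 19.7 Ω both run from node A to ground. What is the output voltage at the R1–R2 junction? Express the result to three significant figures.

V_out ≈ 1.50 V

R2 ‖ R_L = (42.7 × 19.7)/(42.7 + 19.7) = 13.48 Ω.
Voltage divider with the loaded lower leg: V_out = 5.09 × 13.48/(32.3 + 13.48) = 5.09 × 0.2945 = 1.499 V.
(Unloaded it would be 2.90 V; the load pulls it down.)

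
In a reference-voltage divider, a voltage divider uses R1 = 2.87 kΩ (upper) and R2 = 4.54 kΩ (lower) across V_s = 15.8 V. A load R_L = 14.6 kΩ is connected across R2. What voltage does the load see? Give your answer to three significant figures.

R2 ‖ R_L = (4.54 × 14.6)/(4.54 + 14.6) = 3.463 kΩ.
Voltage divider with the loaded lower leg: V_out = 15.8 × 3.463/(2.87 + 3.463) = 15.8 × 0.5468 = 8.640 V.

V_out ≈ 8.64 V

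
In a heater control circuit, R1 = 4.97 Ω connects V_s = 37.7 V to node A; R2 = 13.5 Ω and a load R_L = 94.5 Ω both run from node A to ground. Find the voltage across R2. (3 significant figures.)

V_out ≈ 26.5 V

First combine the lower leg with the load: R2 ‖ R_L = 11.81 Ω.
Voltage divider with the loaded lower leg: V_out = 37.7 × 11.81/(4.97 + 11.81) = 37.7 × 0.7039 = 26.54 V.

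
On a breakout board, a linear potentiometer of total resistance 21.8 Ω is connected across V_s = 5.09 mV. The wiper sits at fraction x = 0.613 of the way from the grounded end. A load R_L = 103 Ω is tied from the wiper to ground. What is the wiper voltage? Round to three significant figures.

V_out ≈ 2.97 mV

Lower segment x·R_p = 13.36 Ω; upper segment (1−x)·R_p = 8.437 Ω.
R_L loads the lower segment: effective lower R = 11.83 Ω.
Then V_out = V_s · 11.83/(8.437 + 11.83) = 2.971 mV.
(Unloaded: V_out = x·V_s = 3.12 mV.)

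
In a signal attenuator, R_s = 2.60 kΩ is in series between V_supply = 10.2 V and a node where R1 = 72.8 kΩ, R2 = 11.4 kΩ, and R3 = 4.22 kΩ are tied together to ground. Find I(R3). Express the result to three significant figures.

I ≈ 1.29 mA

Combine the parallel branches: R_p = (1/72.8 + 1/11.4 + 1/4.22)⁻¹ = 2.955 kΩ.
Node voltage V_A = V_supply · R_p/(R_s + R_p) = 10.2 × 0.5319 = 5.426 V.
I(R3) = V_A / R3 = 5.426/4.22 = 1.286 mA.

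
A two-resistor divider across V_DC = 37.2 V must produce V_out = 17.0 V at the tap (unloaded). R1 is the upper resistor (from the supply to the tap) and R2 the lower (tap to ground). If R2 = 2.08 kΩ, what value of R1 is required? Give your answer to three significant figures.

Required fraction k = V_out/V_DC = 0.4570.
So R1 = R2 · (V_DC/V_out − 1) = 2.08 × (37.2/17.0 − 1) = 2.08 × 1.188 = 2.472 kΩ.

R1 ≈ 2.47 kΩ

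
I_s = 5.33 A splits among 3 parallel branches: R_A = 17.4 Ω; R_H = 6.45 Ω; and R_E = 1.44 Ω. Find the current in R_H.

Total conductance ΣG = 1/17.4 + 1/6.45 + 1/1.44 = 0.9070 (units of 1/Ω).
R_H takes the fraction G_k/ΣG = 0.1550/0.9070 = 0.1709, so I = 5.33 × 0.1709 = 0.9111 A.

I ≈ 0.911 A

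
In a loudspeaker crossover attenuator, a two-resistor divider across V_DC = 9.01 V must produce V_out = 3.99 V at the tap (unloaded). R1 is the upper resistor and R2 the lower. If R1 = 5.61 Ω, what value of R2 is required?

R2 ≈ 4.46 Ω

The divider ratio is R2/(R1+R2) = 3.99/9.01 = 0.4428.
Rearranging, R2 = R1·k/(1−k) = 5.61 × 0.7948 = 4.459 Ω.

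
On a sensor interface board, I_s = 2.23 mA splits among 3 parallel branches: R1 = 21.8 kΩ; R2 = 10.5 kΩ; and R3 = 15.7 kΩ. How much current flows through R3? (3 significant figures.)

I ≈ 0.694 mA

ΣG = 1/21.8 + 1/10.5 + 1/15.7 = 0.2048.
R3 takes the fraction G_k/ΣG = 0.06369/0.2048 = 0.3110, so I = 2.23 × 0.3110 = 0.6935 mA.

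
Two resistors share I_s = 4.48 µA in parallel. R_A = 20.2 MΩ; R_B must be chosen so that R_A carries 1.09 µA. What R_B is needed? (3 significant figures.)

R_B ≈ 6.49 MΩ

The fraction through R_A equals R_B/(R_A+R_B).
With f = 0.2433, R_B = R_A · f/(1−f) = 20.2 × 0.3215 = 6.495 MΩ.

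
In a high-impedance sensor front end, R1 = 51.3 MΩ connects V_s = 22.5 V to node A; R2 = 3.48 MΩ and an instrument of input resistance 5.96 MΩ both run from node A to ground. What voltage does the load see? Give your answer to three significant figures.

V_out ≈ 0.924 V

First combine the lower leg with the load: R2 ‖ R_L = 2.197 MΩ.
Voltage divider with the loaded lower leg: V_out = 22.5 × 2.197/(51.3 + 2.197) = 22.5 × 0.04107 = 0.9241 V.
(Unloaded it would be 1.43 V; the load pulls it down.)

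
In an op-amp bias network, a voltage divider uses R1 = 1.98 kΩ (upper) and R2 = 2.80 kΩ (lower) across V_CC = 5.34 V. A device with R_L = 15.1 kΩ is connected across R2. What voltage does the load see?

The load sits in parallel with R2, giving an effective lower resistance R2' = R2·R_L/(R2+R_L) = 2.362 kΩ.
Now apply the divider: V_out = 5.34 × 0.5440 = 2.905 V.
(Unloaded it would be 3.13 V; the load pulls it down.)

V_out ≈ 2.90 V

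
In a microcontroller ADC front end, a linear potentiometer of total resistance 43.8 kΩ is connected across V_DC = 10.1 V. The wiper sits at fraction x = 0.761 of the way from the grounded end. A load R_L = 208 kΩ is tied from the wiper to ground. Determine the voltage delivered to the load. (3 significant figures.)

V_out ≈ 7.40 V

Lower segment x·R_p = 33.33 kΩ; upper segment (1−x)·R_p = 10.47 kΩ.
Lower segment in parallel with the load: 33.33 ‖ 208 = 28.73 kΩ.
Loaded-divider output: V_out = 10.1 × 0.7329 = 7.403 V.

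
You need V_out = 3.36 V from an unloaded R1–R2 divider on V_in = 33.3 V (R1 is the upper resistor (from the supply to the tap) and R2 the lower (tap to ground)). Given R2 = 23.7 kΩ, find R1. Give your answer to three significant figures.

V_out/V_in = R2/(R1+R2) = 0.1009.
Rearranging, R1 = R2·(1−k)/k = 23.7 × 8.911 = 211.2 kΩ.

R1 ≈ 211 kΩ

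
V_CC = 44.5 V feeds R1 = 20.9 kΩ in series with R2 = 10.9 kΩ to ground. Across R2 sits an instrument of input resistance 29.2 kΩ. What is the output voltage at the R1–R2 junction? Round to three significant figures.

First combine the lower leg with the load: R2 ‖ R_L = 7.937 kΩ.
Then V_out = V_CC · R2'/(R1 + R2') = 44.5 × 7.937/28.84 = 12.25 V.
(Unloaded it would be 15.3 V; the load pulls it down.)

V_out ≈ 12.2 V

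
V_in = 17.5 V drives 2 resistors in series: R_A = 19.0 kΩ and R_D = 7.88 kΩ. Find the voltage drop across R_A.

V ≈ 12.4 V

Series total: ΣR = 19.0 + 7.88 = 26.88 kΩ.
V = V_in · R/ΣR = 17.5 × 0.7068 = 12.37 V.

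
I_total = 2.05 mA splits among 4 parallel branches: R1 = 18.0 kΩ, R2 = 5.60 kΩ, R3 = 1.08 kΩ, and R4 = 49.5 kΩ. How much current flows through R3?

I ≈ 1.61 mA

Conductances: ΣG = 1/18.0 + 1/5.60 + 1/1.08 + 1/49.5 = 1.180 (1/kΩ).
Current divider: I(R3) = I_total · G_k/ΣG = 2.05 × (0.9259/1.180) = 2.05 × 0.7845 = 1.608 mA.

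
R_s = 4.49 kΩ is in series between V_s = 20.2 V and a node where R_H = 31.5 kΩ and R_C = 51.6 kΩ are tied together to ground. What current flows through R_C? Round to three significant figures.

Combine the parallel branches: R_p = (1/31.5 + 1/51.6)⁻¹ = 19.56 kΩ.
Node voltage V_A = V_s · R_p/(R_s + R_p) = 20.2 × 0.8133 = 16.43 V.
I(R_C) = V_A / R_C = 16.43/51.6 = 0.3184 mA.

I ≈ 0.318 mA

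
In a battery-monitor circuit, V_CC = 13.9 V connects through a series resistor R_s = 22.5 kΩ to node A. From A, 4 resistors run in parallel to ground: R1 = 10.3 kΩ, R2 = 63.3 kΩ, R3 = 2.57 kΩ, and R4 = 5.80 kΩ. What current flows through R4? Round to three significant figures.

Parallel bank: R_p = 1/(1/10.3 + 1/63.3 + 1/2.57 + 1/5.80) = 1.483 kΩ.
V_A = 13.9 × 1.483/23.98 = 0.8594 V.
I(R4) = V_A / R4 = 0.8594/5.80 = 0.1482 mA.

I ≈ 0.148 mA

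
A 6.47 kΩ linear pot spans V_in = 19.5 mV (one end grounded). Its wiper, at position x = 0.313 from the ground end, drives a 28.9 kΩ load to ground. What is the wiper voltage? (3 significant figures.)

V_out ≈ 5.82 mV

Split the track: R_lower = x·R_p = 2.025 kΩ, R_upper = (1−x)·R_p = 4.445 kΩ.
(x·R_p) ‖ R_L = 1.892 kΩ.
V_out = 19.5 × 1.892/(4.445 + 1.892) = 5.823 mV.
(Unloaded: V_out = x·V_in = 6.10 mV.)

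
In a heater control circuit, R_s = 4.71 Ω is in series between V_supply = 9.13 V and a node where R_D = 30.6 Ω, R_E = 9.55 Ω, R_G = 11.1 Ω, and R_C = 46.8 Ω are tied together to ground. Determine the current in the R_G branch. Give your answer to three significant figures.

I ≈ 0.379 A

Parallel bank: R_p = 1/(1/30.6 + 1/9.55 + 1/11.1 + 1/46.8) = 4.018 Ω.
V_A = 9.13 × 4.018/8.728 = 4.203 V.
I(R_G) = V_A / R_G = 4.203/11.1 = 0.3787 A.
(Equivalently: I_total = 1.046 A, then current-divider fraction G_k/ΣG = 0.3620.)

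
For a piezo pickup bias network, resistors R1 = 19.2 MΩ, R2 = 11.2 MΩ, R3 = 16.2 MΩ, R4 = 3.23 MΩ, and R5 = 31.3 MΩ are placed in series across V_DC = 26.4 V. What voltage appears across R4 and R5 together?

V ≈ 11.2 V

Total series resistance ΣR = 19.2 + 11.2 + 16.2 + 3.23 + 31.3 = 81.13 MΩ.
R_{R4..R5} = 3.23 + 31.3 = 34.53 MΩ.
V = V_DC · R/ΣR = 26.4 × 0.4256 = 11.24 V.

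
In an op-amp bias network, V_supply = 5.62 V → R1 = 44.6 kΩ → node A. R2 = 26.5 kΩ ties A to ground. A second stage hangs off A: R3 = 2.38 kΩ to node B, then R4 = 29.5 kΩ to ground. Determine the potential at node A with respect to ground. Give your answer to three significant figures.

Node A sees R2 in parallel with the series input of stage 2, R3 + R4 = 31.88 kΩ.
Effective lower resistance at A: R2 ‖ 31.88 = 14.47 kΩ.
V_A = 5.62 × 14.47/(44.6 + 14.47) = 1.377 V.

V_A ≈ 1.38 V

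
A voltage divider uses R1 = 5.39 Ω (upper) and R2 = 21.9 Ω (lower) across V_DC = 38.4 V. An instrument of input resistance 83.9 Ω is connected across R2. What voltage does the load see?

V_out ≈ 29.3 V

R2 ‖ R_L = (21.9 × 83.9)/(21.9 + 83.9) = 17.37 Ω.
Voltage divider with the loaded lower leg: V_out = 38.4 × 17.37/(5.39 + 17.37) = 38.4 × 0.7631 = 29.30 V.
(Unloaded it would be 30.8 V; the load pulls it down.)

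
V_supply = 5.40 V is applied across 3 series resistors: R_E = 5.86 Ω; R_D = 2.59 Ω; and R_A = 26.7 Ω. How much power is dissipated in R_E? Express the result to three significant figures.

The common current is I = 5.40/35.15 = 0.1536 A.
P(R_E) = I²·R_E = (0.1536)² × 5.86 = 0.1383 W.

P ≈ 0.138 W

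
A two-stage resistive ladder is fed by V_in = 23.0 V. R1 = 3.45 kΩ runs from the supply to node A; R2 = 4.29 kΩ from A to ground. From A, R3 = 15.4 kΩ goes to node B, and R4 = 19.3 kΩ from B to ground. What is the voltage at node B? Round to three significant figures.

V_B ≈ 6.72 V

The second stage (R3 + R4 = 34.70 kΩ) loads node A in parallel with R2.
R2 ‖ (R3+R4) = 3.818 kΩ.
So V_A = 23.0 × 0.5253 = 12.08 V.
Then the unloaded second divider: V_B = V_A × R4/(R3+R4) = 12.08 × 0.5562 = 6.720 V.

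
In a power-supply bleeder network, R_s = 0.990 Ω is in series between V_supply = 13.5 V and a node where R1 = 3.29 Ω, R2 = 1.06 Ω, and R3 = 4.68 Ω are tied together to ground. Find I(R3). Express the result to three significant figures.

I ≈ 1.18 A

Equivalent of the parallel group: R_p = 0.6845 Ω.
V_A = 13.5 × 0.6845/1.674 = 5.518 V.
Branch current I = V_A/R3 = 5.518/4.68 = 1.179 A.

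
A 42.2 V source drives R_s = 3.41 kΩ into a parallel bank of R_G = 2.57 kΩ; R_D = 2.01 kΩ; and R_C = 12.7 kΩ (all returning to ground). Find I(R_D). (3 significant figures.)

Combine the parallel branches: R_p = (1/2.57 + 1/2.01 + 1/12.7)⁻¹ = 1.036 kΩ.
V_A = 42.2 × 1.036/4.446 = 9.833 V.
I(R_D) = V_A / R_D = 9.833/2.01 = 4.892 mA.

I ≈ 4.89 mA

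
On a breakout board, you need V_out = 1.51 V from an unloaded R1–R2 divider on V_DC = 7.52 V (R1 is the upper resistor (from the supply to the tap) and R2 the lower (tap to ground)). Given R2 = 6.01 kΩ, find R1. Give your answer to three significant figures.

The divider ratio is R2/(R1+R2) = 1.51/7.52 = 0.2008.
So R1 = R2 · (V_DC/V_out − 1) = 6.01 × (7.52/1.51 − 1) = 6.01 × 3.980 = 23.92 kΩ.

R1 ≈ 23.9 kΩ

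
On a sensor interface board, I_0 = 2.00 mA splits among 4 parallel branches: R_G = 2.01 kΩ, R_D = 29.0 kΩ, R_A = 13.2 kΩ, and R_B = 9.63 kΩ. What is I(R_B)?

Conductances: ΣG = 1/2.01 + 1/29.0 + 1/13.2 + 1/9.63 = 0.7116 (1/kΩ).
R_B takes the fraction G_k/ΣG = 0.1038/0.7116 = 0.1459, so I = 2.00 × 0.1459 = 0.2919 mA.

I ≈ 0.292 mA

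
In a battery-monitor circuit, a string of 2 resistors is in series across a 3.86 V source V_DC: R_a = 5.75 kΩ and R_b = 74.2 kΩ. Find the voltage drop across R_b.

Series total: ΣR = 5.75 + 74.2 = 79.95 kΩ.
By the voltage-divider rule, V = 3.86 × 74.20/79.95 = 3.582 V.

V ≈ 3.58 V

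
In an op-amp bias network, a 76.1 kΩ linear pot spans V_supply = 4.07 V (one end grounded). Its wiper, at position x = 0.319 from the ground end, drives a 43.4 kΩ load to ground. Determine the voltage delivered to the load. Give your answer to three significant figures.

The pot divides into 51.82 kΩ above the wiper and 24.28 kΩ below.
Lower segment in parallel with the load: 24.28 ‖ 43.4 = 15.57 kΩ.
V_out = 4.07 × 15.57/(51.82 + 15.57) = 0.9402 V.

V_out ≈ 0.940 V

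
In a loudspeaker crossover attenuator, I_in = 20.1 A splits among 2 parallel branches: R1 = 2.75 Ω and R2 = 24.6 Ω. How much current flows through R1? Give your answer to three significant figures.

I ≈ 18.1 A

For two parallel branches, I_k = I_in · (other R)/(sum of R).
I(R1) = 20.1 × 24.6/(2.75 + 24.6) = 20.1 × 0.8995 = 18.08 A.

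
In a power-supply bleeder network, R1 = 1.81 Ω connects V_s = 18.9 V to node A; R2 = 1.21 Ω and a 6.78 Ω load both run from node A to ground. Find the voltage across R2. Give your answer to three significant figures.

First combine the lower leg with the load: R2 ‖ R_L = 1.027 Ω.
Now apply the divider: V_out = 18.9 × 0.3619 = 6.841 V.

V_out ≈ 6.84 V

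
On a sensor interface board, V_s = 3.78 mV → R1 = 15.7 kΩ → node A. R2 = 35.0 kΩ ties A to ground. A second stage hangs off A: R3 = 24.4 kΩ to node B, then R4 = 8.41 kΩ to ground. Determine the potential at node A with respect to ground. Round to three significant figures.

V_A ≈ 1.96 mV

Node A sees R2 in parallel with the series input of stage 2, R3 + R4 = 32.81 kΩ.
Effective lower resistance at A: R2 ‖ 32.81 = 16.93 kΩ.
First divider: V_A = V_s · 16.93/(15.7 + 16.93) = 1.962 mV.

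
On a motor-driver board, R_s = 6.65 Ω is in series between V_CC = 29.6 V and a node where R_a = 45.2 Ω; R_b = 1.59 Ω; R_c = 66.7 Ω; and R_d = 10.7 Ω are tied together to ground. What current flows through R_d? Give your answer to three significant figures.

Combine the parallel branches: R_p = (1/45.2 + 1/1.59 + 1/66.7 + 1/10.7)⁻¹ = 1.317 Ω.
Node voltage V_A = V_CC · R_p/(R_s + R_p) = 29.6 × 0.1653 = 4.892 V.
Branch current I = V_A/R_d = 4.892/10.7 = 0.4572 A.

I ≈ 0.457 A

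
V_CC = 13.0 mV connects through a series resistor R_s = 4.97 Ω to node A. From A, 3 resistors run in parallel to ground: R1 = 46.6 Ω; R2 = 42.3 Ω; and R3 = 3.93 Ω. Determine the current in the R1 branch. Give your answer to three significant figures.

I ≈ 0.112 mA

Combine the parallel branches: R_p = (1/46.6 + 1/42.3 + 1/3.93)⁻¹ = 3.338 Ω.
Node voltage V_A = V_CC · R_p/(R_s + R_p) = 13.0 × 0.4018 = 5.223 mV.
Branch current I = V_A/R1 = 5.223/46.6 = 0.1121 mA.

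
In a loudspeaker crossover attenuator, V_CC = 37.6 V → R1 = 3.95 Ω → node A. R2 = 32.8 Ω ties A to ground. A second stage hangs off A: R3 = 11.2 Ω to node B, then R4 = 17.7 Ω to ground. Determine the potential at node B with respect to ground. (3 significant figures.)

Node A sees R2 in parallel with the series input of stage 2, R3 + R4 = 28.90 Ω.
R2 ‖ (R3+R4) = 15.36 Ω.
V_A = 37.6 × 15.36/(3.95 + 15.36) = 29.91 V.
V_B = V_A × 0.6125 = 18.32 V.

V_B ≈ 18.3 V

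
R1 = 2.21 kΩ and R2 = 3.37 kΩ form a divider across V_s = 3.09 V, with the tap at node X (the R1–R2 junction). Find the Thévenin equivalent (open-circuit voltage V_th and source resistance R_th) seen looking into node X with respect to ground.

V_th is the unloaded tap voltage: V_s · R2/(R1+R2) = 3.09 × 0.6039 = 1.866 V.
With V_s suppressed (replaced by a short), R_th = R1 ‖ R2 = (2.210 × 3.37)/(2.210 + 3.37) = 1.335 kΩ.

V_th ≈ 1.87 V, R_th ≈ 1.33 kΩ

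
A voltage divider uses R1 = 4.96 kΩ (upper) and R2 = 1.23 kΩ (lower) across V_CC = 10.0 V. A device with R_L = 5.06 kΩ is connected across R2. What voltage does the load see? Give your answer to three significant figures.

V_out ≈ 1.66 V

R2 ‖ R_L = (1.23 × 5.06)/(1.23 + 5.06) = 0.9895 kΩ.
Voltage divider with the loaded lower leg: V_out = 10.0 × 0.9895/(4.96 + 0.9895) = 10.0 × 0.1663 = 1.663 V.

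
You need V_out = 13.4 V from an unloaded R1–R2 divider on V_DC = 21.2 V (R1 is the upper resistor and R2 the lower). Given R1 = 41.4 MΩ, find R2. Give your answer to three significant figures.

V_out/V_DC = R2/(R1+R2) = 0.6321.
So R2 = R1 · V_out/(V_DC − V_out) = 41.4 × 13.4/(21.2 − 13.4) = 41.4 × 1.718 = 71.12 MΩ.

R2 ≈ 71.1 MΩ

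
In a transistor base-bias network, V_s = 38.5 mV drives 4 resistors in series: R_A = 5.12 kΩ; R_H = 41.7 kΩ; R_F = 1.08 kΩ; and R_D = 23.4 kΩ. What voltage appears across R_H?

V ≈ 22.5 mV

Total series resistance ΣR = 5.12 + 41.7 + 1.08 + 23.4 = 71.30 kΩ.
Voltage divider: V = V_s · (41.70 / 71.30) = 38.5 × 0.5849 = 22.52 mV.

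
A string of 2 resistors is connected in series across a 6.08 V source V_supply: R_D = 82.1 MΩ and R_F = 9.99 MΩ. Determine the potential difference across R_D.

V ≈ 5.42 V

Series total: ΣR = 82.1 + 9.99 = 92.09 MΩ.
V = V_supply · R/ΣR = 6.08 × 0.8915 = 5.420 V.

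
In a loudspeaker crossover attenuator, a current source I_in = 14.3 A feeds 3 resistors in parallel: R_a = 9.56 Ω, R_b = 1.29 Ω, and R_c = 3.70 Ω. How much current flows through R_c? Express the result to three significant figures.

I ≈ 3.36 A

Conductances: ΣG = 1/9.56 + 1/1.29 + 1/3.70 = 1.150 (1/Ω).
R_c takes the fraction G_k/ΣG = 0.2703/1.150 = 0.2350, so I = 14.3 × 0.2350 = 3.361 A.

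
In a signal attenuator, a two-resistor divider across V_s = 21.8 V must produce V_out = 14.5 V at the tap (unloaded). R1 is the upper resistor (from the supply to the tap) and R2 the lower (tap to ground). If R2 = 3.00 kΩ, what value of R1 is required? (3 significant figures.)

The divider ratio is R2/(R1+R2) = 14.5/21.8 = 0.6651.
R1 = R2·(1/k − 1) = 3.00 × 0.5034 = 1.510 kΩ.

R1 ≈ 1.51 kΩ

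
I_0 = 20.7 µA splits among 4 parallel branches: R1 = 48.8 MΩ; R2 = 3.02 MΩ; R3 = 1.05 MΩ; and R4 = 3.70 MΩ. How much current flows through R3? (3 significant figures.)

I ≈ 12.5 µA

Total conductance ΣG = 1/48.8 + 1/3.02 + 1/1.05 + 1/3.70 = 1.574 (units of 1/MΩ).
By the current-divider rule, I = I_0 · G_k/ΣG = 20.7 × 0.6050 = 12.52 µA.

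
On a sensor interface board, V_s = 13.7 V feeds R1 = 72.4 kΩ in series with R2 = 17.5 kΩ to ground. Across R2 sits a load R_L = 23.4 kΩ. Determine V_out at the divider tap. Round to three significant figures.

R2 ‖ R_L = (17.5 × 23.4)/(17.5 + 23.4) = 10.01 kΩ.
Voltage divider with the loaded lower leg: V_out = 13.7 × 10.01/(72.4 + 10.01) = 13.7 × 0.1215 = 1.664 V.

V_out ≈ 1.66 V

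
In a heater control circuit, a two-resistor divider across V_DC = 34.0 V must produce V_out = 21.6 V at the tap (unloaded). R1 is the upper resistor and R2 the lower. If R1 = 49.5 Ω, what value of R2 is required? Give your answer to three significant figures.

Required fraction k = V_out/V_DC = 0.6353.
R2 = R1 · 0.6353/(1 − 0.6353) = 86.23 Ω.

R2 ≈ 86.2 Ω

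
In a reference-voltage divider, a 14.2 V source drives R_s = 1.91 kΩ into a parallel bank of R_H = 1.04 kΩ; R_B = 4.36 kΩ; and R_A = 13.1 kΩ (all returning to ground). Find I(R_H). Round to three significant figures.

Combine the parallel branches: R_p = (1/1.04 + 1/4.36 + 1/13.1)⁻¹ = 0.7891 kΩ.
V_A by voltage divider: V_A = 14.2 × 0.7891/(1.91 + 0.7891) = 4.152 V.
I(R_H) = V_A / R_H = 4.152/1.04 = 3.992 mA.

I ≈ 3.99 mA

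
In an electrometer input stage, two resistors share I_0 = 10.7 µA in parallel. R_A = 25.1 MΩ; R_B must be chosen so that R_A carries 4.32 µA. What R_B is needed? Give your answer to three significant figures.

The fraction through R_A equals R_B/(R_A+R_B).
4.32/10.7 = R_B/(R_A + R_B) → R_B = R_A · (0.4037)/(1 − 0.4037) = 25.1 × 0.6771 = 17.00 MΩ.

R_B ≈ 17.0 MΩ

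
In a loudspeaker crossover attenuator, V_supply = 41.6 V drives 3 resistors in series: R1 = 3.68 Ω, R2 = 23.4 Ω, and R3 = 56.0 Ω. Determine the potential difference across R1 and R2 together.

V ≈ 13.6 V

Series total: ΣR = 3.68 + 23.4 + 56.0 = 83.08 Ω.
R_{R1..R2} = 3.68 + 23.4 = 27.08 Ω.
By the voltage-divider rule, V = 41.6 × 27.08/83.08 = 13.56 V.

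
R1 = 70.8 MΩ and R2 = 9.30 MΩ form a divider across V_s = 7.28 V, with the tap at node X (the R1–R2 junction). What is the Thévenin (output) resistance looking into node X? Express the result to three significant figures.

Zeroing V_s shorts the top of R1 to ground, so R_th = R1 ‖ R2 = 8.220 MΩ.

R_th ≈ 8.22 MΩ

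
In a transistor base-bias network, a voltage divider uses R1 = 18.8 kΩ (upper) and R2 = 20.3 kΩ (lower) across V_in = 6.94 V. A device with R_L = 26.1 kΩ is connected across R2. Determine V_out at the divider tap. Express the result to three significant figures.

First combine the lower leg with the load: R2 ‖ R_L = 11.42 kΩ.
Voltage divider with the loaded lower leg: V_out = 6.94 × 11.42/(18.8 + 11.42) = 6.94 × 0.3779 = 2.622 V.

V_out ≈ 2.62 V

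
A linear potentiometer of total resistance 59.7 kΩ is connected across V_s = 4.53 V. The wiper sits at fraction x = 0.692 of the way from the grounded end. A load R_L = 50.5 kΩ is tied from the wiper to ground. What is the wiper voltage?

V_out ≈ 2.50 V

Split the track: R_lower = x·R_p = 41.31 kΩ, R_upper = (1−x)·R_p = 18.39 kΩ.
(x·R_p) ‖ R_L = 22.72 kΩ.
Loaded-divider output: V_out = 4.53 × 0.5527 = 2.504 V.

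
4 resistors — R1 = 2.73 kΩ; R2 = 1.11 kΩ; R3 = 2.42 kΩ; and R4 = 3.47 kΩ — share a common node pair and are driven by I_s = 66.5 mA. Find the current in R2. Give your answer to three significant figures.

Conductances: ΣG = 1/2.73 + 1/1.11 + 1/2.42 + 1/3.47 = 1.969 (1/kΩ).
By the current-divider rule, I = I_s · G_k/ΣG = 66.5 × 0.4576 = 30.43 mA.

I ≈ 30.4 mA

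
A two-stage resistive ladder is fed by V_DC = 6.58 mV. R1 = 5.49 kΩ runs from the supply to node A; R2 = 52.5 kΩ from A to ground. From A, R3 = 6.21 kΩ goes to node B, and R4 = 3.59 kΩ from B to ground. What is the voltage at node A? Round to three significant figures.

The second stage (R3 + R4 = 9.800 kΩ) loads node A in parallel with R2.
Effective lower resistance at A: R2 ‖ 9.800 = 8.258 kΩ.
V_A = 6.58 × 8.258/(5.49 + 8.258) = 3.952 mV.

V_A ≈ 3.95 mV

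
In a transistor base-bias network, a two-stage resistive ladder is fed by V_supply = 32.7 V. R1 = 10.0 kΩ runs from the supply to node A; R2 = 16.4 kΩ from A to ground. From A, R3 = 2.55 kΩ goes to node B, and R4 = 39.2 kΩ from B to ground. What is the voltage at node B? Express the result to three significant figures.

Node A sees R2 in parallel with the series input of stage 2, R3 + R4 = 41.75 kΩ.
R2 ‖ (R3+R4) = 11.77 kΩ.
First divider: V_A = V_supply · 11.77/(10.0 + 11.77) = 17.68 V.
Then the unloaded second divider: V_B = V_A × R4/(R3+R4) = 17.68 × 0.9389 = 16.60 V.

V_B ≈ 16.6 V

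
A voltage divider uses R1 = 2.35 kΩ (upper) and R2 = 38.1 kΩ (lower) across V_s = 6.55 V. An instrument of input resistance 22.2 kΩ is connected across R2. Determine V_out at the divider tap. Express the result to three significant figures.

V_out ≈ 5.61 V

First combine the lower leg with the load: R2 ‖ R_L = 14.03 kΩ.
Then V_out = V_s · R2'/(R1 + R2') = 6.55 × 14.03/16.38 = 5.610 V.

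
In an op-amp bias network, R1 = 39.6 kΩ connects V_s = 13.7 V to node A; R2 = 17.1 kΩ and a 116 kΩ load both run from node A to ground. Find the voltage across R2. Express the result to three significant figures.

V_out ≈ 3.75 V

R2 ‖ R_L = (17.1 × 116)/(17.1 + 116) = 14.90 kΩ.
Now apply the divider: V_out = 13.7 × 0.2734 = 3.746 V.
(Unloaded it would be 4.13 V; the load pulls it down.)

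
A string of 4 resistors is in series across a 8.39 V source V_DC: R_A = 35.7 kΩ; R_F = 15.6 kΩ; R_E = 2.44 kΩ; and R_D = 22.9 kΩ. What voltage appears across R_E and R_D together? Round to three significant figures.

Total series resistance ΣR = 35.7 + 15.6 + 2.44 + 22.9 = 76.64 kΩ.
R_{R_E..R_D} = 2.44 + 22.9 = 25.34 kΩ.
V = V_DC · R/ΣR = 8.39 × 0.3306 = 2.774 V.

V ≈ 2.77 V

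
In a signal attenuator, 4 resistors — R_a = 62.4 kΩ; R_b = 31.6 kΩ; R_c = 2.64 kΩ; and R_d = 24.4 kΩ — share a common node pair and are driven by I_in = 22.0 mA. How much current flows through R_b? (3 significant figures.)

I ≈ 1.49 mA

ΣG = 1/62.4 + 1/31.6 + 1/2.64 + 1/24.4 = 0.4674.
R_b takes the fraction G_k/ΣG = 0.03165/0.4674 = 0.06770, so I = 22.0 × 0.06770 = 1.489 mA.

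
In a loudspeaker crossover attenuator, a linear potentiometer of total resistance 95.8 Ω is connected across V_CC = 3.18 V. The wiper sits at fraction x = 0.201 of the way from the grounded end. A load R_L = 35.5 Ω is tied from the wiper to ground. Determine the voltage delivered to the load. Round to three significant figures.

V_out ≈ 0.446 V

Split the track: R_lower = x·R_p = 19.26 Ω, R_upper = (1−x)·R_p = 76.54 Ω.
Lower segment in parallel with the load: 19.26 ‖ 35.5 = 12.48 Ω.
V_out = 3.18 × 12.48/(76.54 + 12.48) = 0.4459 V.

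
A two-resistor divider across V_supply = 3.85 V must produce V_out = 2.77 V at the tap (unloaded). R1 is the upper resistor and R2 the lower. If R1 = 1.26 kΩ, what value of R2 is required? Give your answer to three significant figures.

V_out/V_supply = R2/(R1+R2) = 0.7195.
So R2 = R1 · V_out/(V_supply − V_out) = 1.26 × 2.77/(3.85 − 2.77) = 1.26 × 2.565 = 3.232 kΩ.

R2 ≈ 3.23 kΩ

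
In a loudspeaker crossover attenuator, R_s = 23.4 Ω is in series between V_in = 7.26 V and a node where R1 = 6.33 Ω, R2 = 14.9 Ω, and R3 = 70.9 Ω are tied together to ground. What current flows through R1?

Combine the parallel branches: R_p = (1/6.33 + 1/14.9 + 1/70.9)⁻¹ = 4.181 Ω.
V_A = 7.26 × 4.181/27.58 = 1.100 V.
I(R1) = V_A / R1 = 1.100/6.33 = 0.1738 A.
(Check via current divider: I_total = 0.2632 A; share G_k/ΣG = 0.6605 → same result.)

I ≈ 0.174 A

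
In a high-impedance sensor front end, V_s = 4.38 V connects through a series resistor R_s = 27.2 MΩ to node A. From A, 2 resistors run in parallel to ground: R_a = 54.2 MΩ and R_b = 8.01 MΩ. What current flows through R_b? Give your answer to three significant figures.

I ≈ 0.112 µA

Parallel bank: R_p = 1/(1/54.2 + 1/8.01) = 6.979 MΩ.
V_A by voltage divider: V_A = 4.38 × 6.979/(27.2 + 6.979) = 0.8943 V.
Branch current I = V_A/R_b = 0.8943/8.01 = 0.1116 µA.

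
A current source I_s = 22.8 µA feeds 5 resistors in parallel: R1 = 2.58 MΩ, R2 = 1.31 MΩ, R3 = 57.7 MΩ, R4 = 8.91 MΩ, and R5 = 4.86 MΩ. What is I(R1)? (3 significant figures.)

I ≈ 5.95 µA

Total conductance ΣG = 1/2.58 + 1/1.31 + 1/57.7 + 1/8.91 + 1/4.86 = 1.486 (units of 1/MΩ).
By the current-divider rule, I = I_s · G_k/ΣG = 22.8 × 0.2608 = 5.946 µA.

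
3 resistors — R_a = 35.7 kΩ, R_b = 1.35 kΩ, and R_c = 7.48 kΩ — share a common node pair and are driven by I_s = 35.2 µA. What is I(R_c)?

I ≈ 5.21 µA

Total conductance ΣG = 1/35.7 + 1/1.35 + 1/7.48 = 0.9024 (units of 1/kΩ).
Current divider: I(R_c) = I_s · G_k/ΣG = 35.2 × (0.1337/0.9024) = 35.2 × 0.1481 = 5.215 µA.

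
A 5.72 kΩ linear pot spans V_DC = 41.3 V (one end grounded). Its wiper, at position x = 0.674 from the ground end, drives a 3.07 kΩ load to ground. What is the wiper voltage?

V_out ≈ 19.8 V

Lower segment x·R_p = 3.855 kΩ; upper segment (1−x)·R_p = 1.865 kΩ.
R_L loads the lower segment: effective lower R = 1.709 kΩ.
Then V_out = V_DC · 1.709/(1.865 + 1.709) = 19.75 V.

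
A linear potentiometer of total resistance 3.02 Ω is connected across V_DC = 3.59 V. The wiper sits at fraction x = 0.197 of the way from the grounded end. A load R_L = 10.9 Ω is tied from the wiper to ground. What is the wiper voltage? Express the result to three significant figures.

V_out ≈ 0.678 V

Split the track: R_lower = x·R_p = 0.5949 Ω, R_upper = (1−x)·R_p = 2.425 Ω.
Lower segment in parallel with the load: 0.5949 ‖ 10.9 = 0.5641 Ω.
Loaded-divider output: V_out = 3.59 × 0.1887 = 0.6775 V.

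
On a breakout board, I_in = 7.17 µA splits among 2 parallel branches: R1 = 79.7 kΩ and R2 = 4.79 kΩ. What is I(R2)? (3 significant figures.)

For two parallel branches, I_k = I_in · (other R)/(sum of R).
I(R2) = 7.17 × 79.7/(79.7 + 4.79) = 7.17 × 0.9433 = 6.764 µA.

I ≈ 6.76 µA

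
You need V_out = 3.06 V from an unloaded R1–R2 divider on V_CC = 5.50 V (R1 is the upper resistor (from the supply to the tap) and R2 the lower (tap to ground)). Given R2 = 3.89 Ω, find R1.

Required fraction k = V_out/V_CC = 0.5564.
R1 = R2·(1/k − 1) = 3.89 × 0.7974 = 3.102 Ω.

R1 ≈ 3.10 Ω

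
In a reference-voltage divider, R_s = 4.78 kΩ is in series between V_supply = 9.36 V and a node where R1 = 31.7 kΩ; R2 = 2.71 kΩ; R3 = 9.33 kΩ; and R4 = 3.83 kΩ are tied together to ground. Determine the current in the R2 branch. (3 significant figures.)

Combine the parallel branches: R_p = (1/31.7 + 1/2.71 + 1/9.33 + 1/3.83)⁻¹ = 1.301 kΩ.
V_A = 9.36 × 1.301/6.081 = 2.002 V.
Branch current I = V_A/R2 = 2.002/2.71 = 0.7388 mA.

I ≈ 0.739 mA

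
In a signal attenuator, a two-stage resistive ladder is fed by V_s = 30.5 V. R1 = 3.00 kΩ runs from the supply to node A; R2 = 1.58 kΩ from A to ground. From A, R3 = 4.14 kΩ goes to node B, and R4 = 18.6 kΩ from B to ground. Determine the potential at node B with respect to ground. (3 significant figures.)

V_B ≈ 8.23 V

Looking into the second stage from A: R3 + R4 = 22.74 kΩ appears in parallel with R2.
Effective lower resistance at A: R2 ‖ 22.74 = 1.477 kΩ.
V_A = 30.5 × 1.477/(3.00 + 1.477) = 10.06 V.
V_B = V_A × 0.8179 = 8.232 V.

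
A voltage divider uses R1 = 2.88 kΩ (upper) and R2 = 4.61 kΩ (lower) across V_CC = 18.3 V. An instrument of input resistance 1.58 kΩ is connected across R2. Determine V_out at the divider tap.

V_out ≈ 5.31 V

First combine the lower leg with the load: R2 ‖ R_L = 1.177 kΩ.
Then V_out = V_CC · R2'/(R1 + R2') = 18.3 × 1.177/4.057 = 5.308 V.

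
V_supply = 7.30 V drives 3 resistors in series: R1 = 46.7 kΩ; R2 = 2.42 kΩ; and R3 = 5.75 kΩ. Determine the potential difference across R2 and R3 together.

V ≈ 1.09 V

Total series resistance ΣR = 46.7 + 2.42 + 5.75 = 54.87 kΩ.
R_{R2..R3} = 2.42 + 5.75 = 8.170 kΩ.
Voltage divider: V = V_supply · (8.170 / 54.87) = 7.30 × 0.1489 = 1.087 V.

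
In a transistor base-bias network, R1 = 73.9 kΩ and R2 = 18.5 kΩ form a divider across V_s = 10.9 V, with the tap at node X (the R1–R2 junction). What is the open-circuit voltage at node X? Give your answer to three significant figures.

V_th ≈ 2.18 V

With X open, the divider is unloaded: V_th = 10.9 × 18.5/92.40 = 2.182 V.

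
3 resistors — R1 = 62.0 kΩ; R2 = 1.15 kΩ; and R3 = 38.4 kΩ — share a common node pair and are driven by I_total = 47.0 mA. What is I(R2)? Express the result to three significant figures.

ΣG = 1/62.0 + 1/1.15 + 1/38.4 = 0.9117.
Current divider: I(R2) = I_total · G_k/ΣG = 47.0 × (0.8696/0.9117) = 47.0 × 0.9537 = 44.83 mA.

I ≈ 44.8 mA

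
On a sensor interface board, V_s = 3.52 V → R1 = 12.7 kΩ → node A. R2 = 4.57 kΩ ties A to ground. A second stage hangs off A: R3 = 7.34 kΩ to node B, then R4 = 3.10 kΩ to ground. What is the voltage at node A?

V_A ≈ 0.705 V

Looking into the second stage from A: R3 + R4 = 10.44 kΩ appears in parallel with R2.
Effective lower resistance at A: R2 ‖ 10.44 = 3.179 kΩ.
So V_A = 3.52 × 0.2002 = 0.7046 V.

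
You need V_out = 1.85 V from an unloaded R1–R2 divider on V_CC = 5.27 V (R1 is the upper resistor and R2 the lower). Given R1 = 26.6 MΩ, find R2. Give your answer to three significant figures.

Required fraction k = V_out/V_CC = 0.3510.
R2 = R1 · 0.3510/(1 − 0.3510) = 14.39 MΩ.

R2 ≈ 14.4 MΩ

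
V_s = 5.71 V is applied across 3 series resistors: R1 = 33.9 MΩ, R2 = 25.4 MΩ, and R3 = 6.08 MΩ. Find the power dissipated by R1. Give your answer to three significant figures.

P ≈ 0.259 µW

The common current is I = 5.71/65.38 = 0.08734 µA.
P(R1) = I²·R1 = (0.08734)² × 33.9 = 0.2586 µW.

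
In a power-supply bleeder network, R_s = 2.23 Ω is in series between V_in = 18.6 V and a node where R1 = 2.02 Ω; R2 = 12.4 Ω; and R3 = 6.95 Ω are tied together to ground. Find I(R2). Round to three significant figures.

Parallel bank: R_p = 1/(1/2.02 + 1/12.4 + 1/6.95) = 1.390 Ω.
Node voltage V_A = V_in · R_p/(R_s + R_p) = 18.6 × 0.3839 = 7.141 V.
Branch current I = V_A/R2 = 7.141/12.4 = 0.5759 A.

I ≈ 0.576 A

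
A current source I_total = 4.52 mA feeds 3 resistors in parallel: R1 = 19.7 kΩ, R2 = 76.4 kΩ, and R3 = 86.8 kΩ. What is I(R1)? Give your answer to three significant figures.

ΣG = 1/19.7 + 1/76.4 + 1/86.8 = 0.07537.
Current divider: I(R1) = I_total · G_k/ΣG = 4.52 × (0.05076/0.07537) = 4.52 × 0.6735 = 3.044 mA.

I ≈ 3.04 mA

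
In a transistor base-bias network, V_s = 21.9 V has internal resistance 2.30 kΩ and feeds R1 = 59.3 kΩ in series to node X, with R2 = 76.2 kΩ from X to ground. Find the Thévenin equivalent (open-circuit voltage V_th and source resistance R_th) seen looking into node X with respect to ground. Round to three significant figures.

R1' = 2.30 + 59.3 = 61.60 kΩ (source resistance + R1).
With X open, the divider is unloaded: V_th = 21.9 × 76.2/137.8 = 12.11 V.
With V_s suppressed (replaced by a short), R_th = R1' ‖ R2 = (61.60 × 76.2)/(61.60 + 76.2) = 34.06 kΩ.

V_th ≈ 12.1 V, R_th ≈ 34.1 kΩ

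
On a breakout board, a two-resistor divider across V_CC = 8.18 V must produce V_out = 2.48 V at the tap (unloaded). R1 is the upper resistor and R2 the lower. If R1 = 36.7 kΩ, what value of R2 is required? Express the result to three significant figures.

R2 ≈ 16.0 kΩ

V_out/V_CC = R2/(R1+R2) = 0.3032.
Rearranging, R2 = R1·k/(1−k) = 36.7 × 0.4351 = 15.97 kΩ.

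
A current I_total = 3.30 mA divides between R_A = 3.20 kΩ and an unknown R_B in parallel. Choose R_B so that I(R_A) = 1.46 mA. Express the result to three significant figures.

Two-branch current divider: I_A = I_total · R_B/(R_A + R_B).
With f = 0.4424, R_B = R_A · f/(1−f) = 3.20 × 0.7935 = 2.539 kΩ.

R_B ≈ 2.54 kΩ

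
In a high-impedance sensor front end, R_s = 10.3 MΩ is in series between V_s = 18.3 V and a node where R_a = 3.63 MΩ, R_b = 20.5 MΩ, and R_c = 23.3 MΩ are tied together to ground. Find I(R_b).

Combine the parallel branches: R_p = (1/3.63 + 1/20.5 + 1/23.3)⁻¹ = 2.723 MΩ.
Node voltage V_A = V_s · R_p/(R_s + R_p) = 18.3 × 0.2091 = 3.827 V.
Branch current I = V_A/R_b = 3.827/20.5 = 0.1867 µA.

I ≈ 0.187 µA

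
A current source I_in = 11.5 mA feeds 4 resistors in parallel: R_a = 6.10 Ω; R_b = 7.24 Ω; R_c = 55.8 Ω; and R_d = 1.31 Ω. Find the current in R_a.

Conductances: ΣG = 1/6.10 + 1/7.24 + 1/55.8 + 1/1.31 = 1.083 (1/Ω).
R_a takes the fraction G_k/ΣG = 0.1639/1.083 = 0.1513, so I = 11.5 × 0.1513 = 1.740 mA.

I ≈ 1.74 mA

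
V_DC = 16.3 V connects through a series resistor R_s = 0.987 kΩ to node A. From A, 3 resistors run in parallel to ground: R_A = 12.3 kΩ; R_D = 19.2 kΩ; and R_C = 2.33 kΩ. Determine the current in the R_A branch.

Equivalent of the parallel group: R_p = 1.778 kΩ.
Node voltage V_A = V_DC · R_p/(R_s + R_p) = 16.3 × 0.6430 = 10.48 V.
Branch current I = V_A/R_A = 10.48/12.3 = 0.8521 mA.
(Check via current divider: I_total = 5.896 mA; share G_k/ΣG = 0.1445 → same result.)

I ≈ 0.852 mA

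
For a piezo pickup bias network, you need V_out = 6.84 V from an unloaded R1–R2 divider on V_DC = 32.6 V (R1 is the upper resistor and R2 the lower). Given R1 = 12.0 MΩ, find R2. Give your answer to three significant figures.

R2 ≈ 3.19 MΩ

Required fraction k = V_out/V_DC = 0.2098.
So R2 = R1 · V_out/(V_DC − V_out) = 12.0 × 6.84/(32.6 − 6.84) = 12.0 × 0.2655 = 3.186 MΩ.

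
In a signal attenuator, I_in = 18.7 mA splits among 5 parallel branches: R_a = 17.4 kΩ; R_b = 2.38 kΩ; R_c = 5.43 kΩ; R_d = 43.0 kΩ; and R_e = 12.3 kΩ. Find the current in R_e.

ΣG = 1/17.4 + 1/2.38 + 1/5.43 + 1/43.0 + 1/12.3 = 0.7664.
Current divider: I(R_e) = I_in · G_k/ΣG = 18.7 × (0.08130/0.7664) = 18.7 × 0.1061 = 1.984 mA.

I ≈ 1.98 mA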